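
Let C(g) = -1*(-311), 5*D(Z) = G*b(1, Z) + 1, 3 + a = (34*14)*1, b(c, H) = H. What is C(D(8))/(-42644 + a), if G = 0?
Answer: -311/42171 ≈ -0.0073747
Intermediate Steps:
a = 473 (a = -3 + (34*14)*1 = -3 + 476*1 = -3 + 476 = 473)
D(Z) = ⅕ (D(Z) = (0*Z + 1)/5 = (0 + 1)/5 = (⅕)*1 = ⅕)
C(g) = 311
C(D(8))/(-42644 + a) = 311/(-42644 + 473) = 311/(-42171) = 311*(-1/42171) = -311/42171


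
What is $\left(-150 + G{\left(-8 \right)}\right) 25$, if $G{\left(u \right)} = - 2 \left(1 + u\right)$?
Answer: $-3400$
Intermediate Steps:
$G{\left(u \right)} = -2 - 2 u$
$\left(-150 + G{\left(-8 \right)}\right) 25 = \left(-150 - -14\right) 25 = \left(-150 + \left(-2 + 16\right)\right) 25 = \left(-150 + 14\right) 25 = \left(-136\right) 25 = -3400$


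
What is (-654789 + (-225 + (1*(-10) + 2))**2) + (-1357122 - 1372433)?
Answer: -3330055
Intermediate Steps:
(-654789 + (-225 + (1*(-10) + 2))**2) + (-1357122 - 1372433) = (-654789 + (-225 + (-10 + 2))**2) - 2729555 = (-654789 + (-225 - 8)**2) - 2729555 = (-654789 + (-233)**2) - 2729555 = (-654789 + 54289) - 2729555 = -600500 - 2729555 = -3330055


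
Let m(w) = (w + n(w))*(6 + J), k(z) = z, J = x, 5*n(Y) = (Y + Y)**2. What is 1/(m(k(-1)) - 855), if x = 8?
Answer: -5/4289 ≈ -0.0011658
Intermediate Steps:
n(Y) = 4*Y**2/5 (n(Y) = (Y + Y)**2/5 = (2*Y)**2/5 = (4*Y**2)/5 = 4*Y**2/5)
J = 8
m(w) = 14*w + 56*w**2/5 (m(w) = (w + 4*w**2/5)*(6 + 8) = (w + 4*w**2/5)*14 = 14*w + 56*w**2/5)
1/(m(k(-1)) - 855) = 1/((14/5)*(-1)*(5 + 4*(-1)) - 855) = 1/((14/5)*(-1)*(5 - 4) - 855) = 1/((14/5)*(-1)*1 - 855) = 1/(-14/5 - 855) = 1/(-4289/5) = -5/4289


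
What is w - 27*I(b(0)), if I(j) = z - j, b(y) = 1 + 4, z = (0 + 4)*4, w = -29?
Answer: -326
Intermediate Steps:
z = 16 (z = 4*4 = 16)
b(y) = 5
I(j) = 16 - j
w - 27*I(b(0)) = -29 - 27*(16 - 1*5) = -29 - 27*(16 - 5) = -29 - 27*11 = -29 - 297 = -326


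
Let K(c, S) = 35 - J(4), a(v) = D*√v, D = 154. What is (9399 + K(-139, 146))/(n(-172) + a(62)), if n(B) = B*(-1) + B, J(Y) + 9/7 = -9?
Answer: 3005*√62/3038 ≈ 7.7885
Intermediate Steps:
J(Y) = -72/7 (J(Y) = -9/7 - 9 = -72/7)
n(B) = 0 (n(B) = -B + B = 0)
a(v) = 154*√v
K(c, S) = 317/7 (K(c, S) = 35 - 1*(-72/7) = 35 + 72/7 = 317/7)
(9399 + K(-139, 146))/(n(-172) + a(62)) = (9399 + 317/7)/(0 + 154*√62) = 66110/(7*((154*√62))) = 66110*(√62/9548)/7 = 3005*√62/3038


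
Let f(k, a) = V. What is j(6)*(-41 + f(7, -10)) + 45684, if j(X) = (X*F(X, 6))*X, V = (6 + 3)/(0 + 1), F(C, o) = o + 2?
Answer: 36468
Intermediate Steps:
F(C, o) = 2 + o
V = 9 (V = 9/1 = 9*1 = 9)
f(k, a) = 9
j(X) = 8*X² (j(X) = (X*(2 + 6))*X = (X*8)*X = (8*X)*X = 8*X²)
j(6)*(-41 + f(7, -10)) + 45684 = (8*6²)*(-41 + 9) + 45684 = (8*36)*(-32) + 45684 = 288*(-32) + 45684 = -9216 + 45684 = 36468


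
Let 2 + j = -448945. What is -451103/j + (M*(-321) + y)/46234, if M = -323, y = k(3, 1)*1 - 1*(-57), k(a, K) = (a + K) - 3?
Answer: 67430506829/20756615598 ≈ 3.2486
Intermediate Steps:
j = -448947 (j = -2 - 448945 = -448947)
k(a, K) = -3 + K + a (k(a, K) = (K + a) - 3 = -3 + K + a)
y = 58 (y = (-3 + 1 + 3)*1 - 1*(-57) = 1*1 + 57 = 1 + 57 = 58)
-451103/j + (M*(-321) + y)/46234 = -451103/(-448947) + (-323*(-321) + 58)/46234 = -451103*(-1/448947) + (103683 + 58)*(1/46234) = 451103/448947 + 103741*(1/46234) = 451103/448947 + 103741/46234 = 67430506829/20756615598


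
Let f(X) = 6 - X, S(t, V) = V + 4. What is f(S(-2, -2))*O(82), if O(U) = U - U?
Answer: 0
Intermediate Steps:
S(t, V) = 4 + V
O(U) = 0
f(S(-2, -2))*O(82) = (6 - (4 - 2))*0 = (6 - 1*2)*0 = (6 - 2)*0 = 4*0 = 0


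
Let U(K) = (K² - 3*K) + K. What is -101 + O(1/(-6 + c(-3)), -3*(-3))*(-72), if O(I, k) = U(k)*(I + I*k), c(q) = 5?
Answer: 45259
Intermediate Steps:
U(K) = K² - 2*K
O(I, k) = k*(-2 + k)*(I + I*k) (O(I, k) = (k*(-2 + k))*(I + I*k) = k*(-2 + k)*(I + I*k))
-101 + O(1/(-6 + c(-3)), -3*(-3))*(-72) = -101 + ((-3*(-3))*(1 - 3*(-3))*(-2 - 3*(-3))/(-6 + 5))*(-72) = -101 + (9*(1 + 9)*(-2 + 9)/(-1))*(-72) = -101 - 1*9*10*7*(-72) = -101 - 630*(-72) = -101 + 45360 = 45259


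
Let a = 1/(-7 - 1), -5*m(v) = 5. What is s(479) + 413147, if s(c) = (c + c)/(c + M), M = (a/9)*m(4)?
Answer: 14249095859/34489 ≈ 4.1315e+5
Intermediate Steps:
m(v) = -1 (m(v) = -⅕*5 = -1)
a = -⅛ (a = 1/(-8) = -⅛ ≈ -0.12500)
M = 1/72 (M = (-⅛/9)*(-1) = ((⅑)*(-⅛))*(-1) = -1/72*(-1) = 1/72 ≈ 0.013889)
s(c) = 2*c/(1/72 + c) (s(c) = (c + c)/(c + 1/72) = (2*c)/(1/72 + c) = 2*c/(1/72 + c))
s(479) + 413147 = 144*479/(1 + 72*479) + 413147 = 144*479/(1 + 34488) + 413147 = 144*479/34489 + 413147 = 144*479*(1/34489) + 413147 = 68976/34489 + 413147 = 14249095859/34489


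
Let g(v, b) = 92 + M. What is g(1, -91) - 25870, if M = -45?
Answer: -25823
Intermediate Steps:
g(v, b) = 47 (g(v, b) = 92 - 45 = 47)
g(1, -91) - 25870 = 47 - 25870 = -25823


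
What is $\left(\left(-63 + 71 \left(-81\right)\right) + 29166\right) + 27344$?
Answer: $50696$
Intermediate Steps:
$\left(\left(-63 + 71 \left(-81\right)\right) + 29166\right) + 27344 = \left(\left(-63 - 5751\right) + 29166\right) + 27344 = \left(-5814 + 29166\right) + 27344 = 23352 + 27344 = 50696$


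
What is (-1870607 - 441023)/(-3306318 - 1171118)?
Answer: 1155815/2238718 ≈ 0.51628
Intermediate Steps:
(-1870607 - 441023)/(-3306318 - 1171118) = -2311630/(-4477436) = -2311630*(-1/4477436) = 1155815/2238718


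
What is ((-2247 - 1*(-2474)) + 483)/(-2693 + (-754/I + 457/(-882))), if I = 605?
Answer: -378863100/1437953243 ≈ -0.26347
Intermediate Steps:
((-2247 - 1*(-2474)) + 483)/(-2693 + (-754/I + 457/(-882))) = ((-2247 - 1*(-2474)) + 483)/(-2693 + (-754/605 + 457/(-882))) = ((-2247 + 2474) + 483)/(-2693 + (-754*1/605 + 457*(-1/882))) = (227 + 483)/(-2693 + (-754/605 - 457/882)) = 710/(-2693 - 941513/533610) = 710/(-1437953243/533610) = 710*(-533610/1437953243) = -378863100/1437953243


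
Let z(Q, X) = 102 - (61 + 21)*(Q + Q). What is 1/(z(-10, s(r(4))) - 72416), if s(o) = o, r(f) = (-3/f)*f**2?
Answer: -1/70674 ≈ -1.4149e-5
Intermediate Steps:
r(f) = -3*f
z(Q, X) = 102 - 164*Q (z(Q, X) = 102 - 82*2*Q = 102 - 164*Q)
1/(z(-10, s(r(4))) - 72416) = 1/((102 - 164*(-10)) - 72416) = 1/((102 + 1640) - 72416) = 1/(1742 - 72416) = 1/(-70674) = -1/70674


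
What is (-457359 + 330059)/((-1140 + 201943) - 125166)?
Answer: -127300/75637 ≈ -1.6830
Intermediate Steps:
(-457359 + 330059)/((-1140 + 201943) - 125166) = -127300/(200803 - 125166) = -127300/75637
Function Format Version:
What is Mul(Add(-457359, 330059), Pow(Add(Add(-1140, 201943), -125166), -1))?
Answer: Rational(-127300, 75637) ≈ -1.6830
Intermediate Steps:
Mul(Add(-457359, 330059), Pow(Add(Add(-1140, 201943), -125166), -1)) = Mul(-127300, Pow(Add(200803, -125166), -1)) = Mul(-127300, Pow(75637, -1)) = Mul(-127300, Rational(1, 75637)) = Rational(-127300, 75637)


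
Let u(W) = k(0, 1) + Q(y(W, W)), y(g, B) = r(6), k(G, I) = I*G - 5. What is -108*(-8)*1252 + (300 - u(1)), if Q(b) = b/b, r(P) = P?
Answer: 1082032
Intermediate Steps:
k(G, I) = -5 + G*I (k(G, I) = G*I - 5 = -5 + G*I)
y(g, B) = 6
Q(b) = 1
u(W) = -4 (u(W) = (-5 + 0*1) + 1 = (-5 + 0) + 1 = -5 + 1 = -4)
-108*(-8)*1252 + (300 - u(1)) = -108*(-8)*1252 + (300 - 1*(-4)) = 864*1252 + (300 + 4) = 1081728 + 304 = 1082032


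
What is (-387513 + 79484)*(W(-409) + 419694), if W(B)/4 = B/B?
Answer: -129279155242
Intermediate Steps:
W(B) = 4 (W(B) = 4*(B/B) = 4*1 = 4)
(-387513 + 79484)*(W(-409) + 419694) = (-387513 + 79484)*(4 + 419694) = -308029*419698 = -129279155242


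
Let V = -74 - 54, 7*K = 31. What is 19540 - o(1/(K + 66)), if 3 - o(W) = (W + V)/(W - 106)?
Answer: 1020890884/52251 ≈ 19538.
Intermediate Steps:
K = 31/7 (K = (⅐)*31 = 31/7 ≈ 4.4286)
V = -128
o(W) = 3 - (-128 + W)/(-106 + W) (o(W) = 3 - (W - 128)/(W - 106) = 3 - (-128 + W)/(-106 + W))
19540 - o(1/(K + 66)) = 19540 - 2*(-95 + 1/(31/7 + 66))/(-106 + 1/(31/7 + 66)) = 19540 - 2*(-95 + 1/(493/7))/(-106 + 1/(493/7)) = 19540 - 2*(-95 + 7/493)/(-106 + 7/493) = 19540 - 2*(-46828)/((-52251/493)*493) = 19540 - 2*(-493)*(-46828)/(52251*493) = 19540 - 1*93656/52251 = 19540 - 93656/52251 = 1020890884/52251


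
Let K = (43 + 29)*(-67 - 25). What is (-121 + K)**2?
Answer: 45495025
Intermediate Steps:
K = -6624 (K = 72*(-92) = -6624)
(-121 + K)**2 = (-121 - 6624)**2 = (-6745)**2 = 45495025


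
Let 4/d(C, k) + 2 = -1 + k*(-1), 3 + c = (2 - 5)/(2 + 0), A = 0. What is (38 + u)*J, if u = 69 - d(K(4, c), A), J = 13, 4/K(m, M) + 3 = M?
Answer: 4225/3 ≈ 1408.3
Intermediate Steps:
c = -9/2 (c = -3 + (2 - 5)/(2 + 0) = -3 - 3/2 = -9/2 ≈ -4.5000)
K(m, M) = 4/(-3 + M)
d(C, k) = 4/(-3 - k) (d(C, k) = 4/(-2 + (-1 + k*(-1))) = 4/(-2 + (-1 - k)) = 4/(-3 - k))
u = 211/3 (u = 69 - (-4)/(3 + 0) = 69 - (-4)/3 = 69 - 1*(-4/3) = 69 + 4/3 = 211/3 ≈ 70.333)
(38 + u)*J = (38 + 211/3)*13 = (325/3)*13 = 4225/3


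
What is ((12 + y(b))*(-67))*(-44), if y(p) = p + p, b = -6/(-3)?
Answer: 47168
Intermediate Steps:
b = 2 (b = -6*(-⅓) = 2)
y(p) = 2*p
((12 + y(b))*(-67))*(-44) = ((12 + 2*2)*(-67))*(-44) = ((12 + 4)*(-67))*(-44) = (16*(-67))*(-44) = -1072*(-44) = 47168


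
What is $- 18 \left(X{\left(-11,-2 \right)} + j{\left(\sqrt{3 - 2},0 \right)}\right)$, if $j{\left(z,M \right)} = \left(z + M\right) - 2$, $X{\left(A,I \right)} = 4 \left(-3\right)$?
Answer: $234$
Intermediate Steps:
$X{\left(A,I \right)} = -12$
$j{\left(z,M \right)} = -2 + M + z$ ($j{\left(z,M \right)} = \left(M + z\right) - 2 = -2 + M + z$)
$- 18 \left(X{\left(-11,-2 \right)} + j{\left(\sqrt{3 - 2},0 \right)}\right) = - 18 \left(-12 + \left(-2 + 0 + \sqrt{3 - 2}\right)\right) = - 18 \left(-12 + \left(-2 + 0 + \sqrt{1}\right)\right) = - 18 \left(-12 + \left(-2 + 0 + 1\right)\right) = - 18 \left(-12 - 1\right) = \left(-18\right) \left(-13\right) = 234$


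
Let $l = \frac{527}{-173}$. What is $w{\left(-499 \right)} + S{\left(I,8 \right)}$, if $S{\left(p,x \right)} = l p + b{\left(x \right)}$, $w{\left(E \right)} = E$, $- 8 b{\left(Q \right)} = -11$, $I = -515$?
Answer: $\frac{1482527}{1384} \approx 1071.2$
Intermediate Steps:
$b{\left(Q \right)} = \frac{11}{8}$ ($b{\left(Q \right)} = \left(- \frac{1}{8}\right) \left(-11\right) = \frac{11}{8}$)
$l = - \frac{527}{173}$ ($l = 527 \left(- \frac{1}{173}\right) = - \frac{527}{173} \approx -3.0462$)
$S{\left(p,x \right)} = \frac{11}{8} - \frac{527 p}{173}$ ($S{\left(p,x \right)} = - \frac{527 p}{173} + \frac{11}{8} = \frac{11}{8} - \frac{527 p}{173}$)
$w{\left(-499 \right)} + S{\left(I,8 \right)} = -499 + \left(\frac{11}{8} - - \frac{271405}{173}\right) = -499 + \left(\frac{11}{8} + \frac{271405}{173}\right) = -499 + \frac{2173143}{1384} = \frac{1482527}{1384}$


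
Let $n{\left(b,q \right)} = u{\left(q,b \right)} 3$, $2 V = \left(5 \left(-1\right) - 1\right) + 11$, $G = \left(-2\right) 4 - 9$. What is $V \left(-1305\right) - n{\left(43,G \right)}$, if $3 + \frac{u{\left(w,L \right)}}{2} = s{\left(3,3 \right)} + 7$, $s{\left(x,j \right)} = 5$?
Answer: $- \frac{6633}{2} \approx -3316.5$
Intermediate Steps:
$G = -17$ ($G = -8 - 9 = -17$)
$V = \frac{5}{2}$ ($V = \frac{\left(5 \left(-1\right) - 1\right) + 11}{2} = \frac{\left(-5 - 1\right) + 11}{2} = \frac{-6 + 11}{2} = \frac{1}{2} \cdot 5 = \frac{5}{2} \approx 2.5$)
$u{\left(w,L \right)} = 18$ ($u{\left(w,L \right)} = -6 + 2 \left(5 + 7\right) = -6 + 2 \cdot 12 = -6 + 24 = 18$)
$n{\left(b,q \right)} = 54$ ($n{\left(b,q \right)} = 18 \cdot 3 = 54$)
$V \left(-1305\right) - n{\left(43,G \right)} = \frac{5}{2} \left(-1305\right) - 54 = - \frac{6525}{2} - 54 = - \frac{6633}{2}$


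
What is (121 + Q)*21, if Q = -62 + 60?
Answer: 2499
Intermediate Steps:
Q = -2
(121 + Q)*21 = (121 - 2)*21 = 119*21 = 2499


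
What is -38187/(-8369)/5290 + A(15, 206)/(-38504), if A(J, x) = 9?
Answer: 535952079/852324736520 ≈ 0.00062881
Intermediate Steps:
-38187/(-8369)/5290 + A(15, 206)/(-38504) = -38187/(-8369)/5290 + 9/(-38504) = -38187*(-1/8369)*(1/5290) + 9*(-1/38504) = (38187/8369)*(1/5290) - 9/38504 = 38187/44272010 - 9/38504 = 535952079/852324736520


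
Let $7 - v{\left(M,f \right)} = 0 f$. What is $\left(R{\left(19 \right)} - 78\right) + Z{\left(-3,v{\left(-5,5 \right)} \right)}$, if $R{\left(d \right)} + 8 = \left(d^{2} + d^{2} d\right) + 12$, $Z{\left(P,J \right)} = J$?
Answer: $7153$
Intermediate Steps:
$v{\left(M,f \right)} = 7$ ($v{\left(M,f \right)} = 7 - 0 f = 7 - 0 = 7 + 0 = 7$)
$R{\left(d \right)} = 4 + d^{2} + d^{3}$ ($R{\left(d \right)} = -8 + \left(\left(d^{2} + d^{2} d\right) + 12\right) = -8 + \left(\left(d^{2} + d^{3}\right) + 12\right) = -8 + \left(12 + d^{2} + d^{3}\right) = 4 + d^{2} + d^{3}$)
$\left(R{\left(19 \right)} - 78\right) + Z{\left(-3,v{\left(-5,5 \right)} \right)} = \left(\left(4 + 19^{2} + 19^{3}\right) - 78\right) + 7 = \left(\left(4 + 361 + 6859\right) - 78\right) + 7 = \left(7224 - 78\right) + 7 = 7146 + 7 = 7153$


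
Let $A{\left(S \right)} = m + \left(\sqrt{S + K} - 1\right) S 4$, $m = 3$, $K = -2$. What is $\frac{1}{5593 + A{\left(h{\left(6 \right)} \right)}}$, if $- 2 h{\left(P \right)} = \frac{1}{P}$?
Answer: $\frac{604404}{3382446277} + \frac{30 i \sqrt{3}}{3382446277} \approx 0.00017869 + 1.5362 \cdot 10^{-8} i$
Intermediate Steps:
$h{\left(P \right)} = - \frac{1}{2 P}$
$A{\left(S \right)} = 3 + 4 S \left(-1 + \sqrt{-2 + S}\right)$ ($A{\left(S \right)} = 3 + \left(\sqrt{S - 2} - 1\right) S 4 = 3 + \left(\sqrt{-2 + S} - 1\right) S 4 = 3 + \left(-1 + \sqrt{-2 + S}\right) S 4 = 3 + S \left(-1 + \sqrt{-2 + S}\right) 4 = 3 + 4 S \left(-1 + \sqrt{-2 + S}\right)$)
$\frac{1}{5593 + A{\left(h{\left(6 \right)} \right)}} = \frac{1}{5593 + \left(3 - 4 \left(- \frac{1}{2 \cdot 6}\right) + 4 \left(- \frac{1}{2 \cdot 6}\right) \sqrt{-2 - \frac{1}{2 \cdot 6}}\right)} = \frac{1}{5593 + \left(3 - 4 \left(\left(- \frac{1}{2}\right) \frac{1}{6}\right) + 4 \left(\left(- \frac{1}{2}\right) \frac{1}{6}\right) \sqrt{-2 - \frac{1}{12}}\right)} = \frac{1}{5593 + \left(3 - - \frac{1}{3} + 4 \left(- \frac{1}{12}\right) \sqrt{-2 - \frac{1}{12}}\right)} = \frac{1}{5593 + \left(3 + \frac{1}{3} + 4 \left(- \frac{1}{12}\right) \sqrt{- \frac{25}{12}}\right)} = \frac{1}{5593 + \left(3 + \frac{1}{3} + 4 \left(- \frac{1}{12}\right) \frac{5 i \sqrt{3}}{6}\right)} = \frac{1}{5593 + \left(3 + \frac{1}{3} - \frac{5 i \sqrt{3}}{18}\right)} = \frac{1}{5593 + \left(\frac{10}{3} - \frac{5 i \sqrt{3}}{18}\right)} = \frac{1}{\frac{16789}{3} - \frac{5 i \sqrt{3}}{18}}$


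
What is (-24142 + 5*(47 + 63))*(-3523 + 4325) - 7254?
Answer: -18928038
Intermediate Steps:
(-24142 + 5*(47 + 63))*(-3523 + 4325) - 7254 = (-24142 + 5*110)*802 - 7254 = (-24142 + 550)*802 - 7254 = -23592*802 - 7254 = -18920784 - 7254 = -18928038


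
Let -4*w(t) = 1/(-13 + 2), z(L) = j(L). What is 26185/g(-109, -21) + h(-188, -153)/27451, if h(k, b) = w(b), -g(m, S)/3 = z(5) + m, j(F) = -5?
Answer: 15813697741/206541324 ≈ 76.564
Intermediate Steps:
z(L) = -5
g(m, S) = 15 - 3*m (g(m, S) = -3*(-5 + m) = 15 - 3*m)
w(t) = 1/44 (w(t) = -1/(4*(-13 + 2)) = -¼/(-11) = -¼*(-1/11) = 1/44)
h(k, b) = 1/44
26185/g(-109, -21) + h(-188, -153)/27451 = 26185/(15 - 3*(-109)) + (1/44)/27451 = 26185/(15 + 327) + (1/44)*(1/27451) = 26185/342 + 1/1207844 = 15813697741/206541324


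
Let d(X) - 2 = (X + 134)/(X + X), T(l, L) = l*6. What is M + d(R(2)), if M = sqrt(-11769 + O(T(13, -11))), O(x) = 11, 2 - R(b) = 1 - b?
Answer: 149/6 + I*sqrt(11758) ≈ 24.833 + 108.43*I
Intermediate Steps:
T(l, L) = 6*l
R(b) = 1 + b (R(b) = 2 - (1 - b) = 2 + (-1 + b) = 1 + b)
M = I*sqrt(11758) (M = sqrt(-11769 + 11) = sqrt(-11758) = I*sqrt(11758) ≈ 108.43*I)
d(X) = 2 + (134 + X)/(2*X) (d(X) = 2 + (X + 134)/(X + X) = 2 + (134 + X)/((2*X)) = 2 + (134 + X)*(1/(2*X)) = 2 + (134 + X)/(2*X))
M + d(R(2)) = I*sqrt(11758) + (5/2 + 67/(1 + 2)) = I*sqrt(11758) + (5/2 + 67/3) = I*sqrt(11758) + 149/6 = 149/6 + I*sqrt(11758)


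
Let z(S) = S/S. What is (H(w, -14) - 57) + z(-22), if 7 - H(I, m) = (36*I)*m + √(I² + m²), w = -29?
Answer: -14665 - √1037 ≈ -14697.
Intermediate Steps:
z(S) = 1
H(I, m) = 7 - √(I² + m²) - 36*I*m (H(I, m) = 7 - ((36*I)*m + √(I² + m²)) = 7 - (36*I*m + √(I² + m²)) = 7 - (√(I² + m²) + 36*I*m) = 7 + (-√(I² + m²) - 36*I*m) = 7 - √(I² + m²) - 36*I*m)
(H(w, -14) - 57) + z(-22) = ((7 - √((-29)² + (-14)²) - 36*(-29)*(-14)) - 57) + 1 = ((7 - √(841 + 196) - 14616) - 57) + 1 = ((7 - √1037 - 14616) - 57) + 1 = ((-14609 - √1037) - 57) + 1 = (-14666 - √1037) + 1 = -14665 - √1037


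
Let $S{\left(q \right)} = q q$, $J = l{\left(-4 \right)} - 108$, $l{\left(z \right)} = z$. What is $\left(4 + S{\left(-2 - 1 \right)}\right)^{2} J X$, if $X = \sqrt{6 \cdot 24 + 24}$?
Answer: $- 37856 \sqrt{42} \approx -2.4534 \cdot 10^{5}$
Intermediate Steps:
$J = -112$ ($J = -4 - 108 = -112$)
$S{\left(q \right)} = q^{2}$
$X = 2 \sqrt{42}$ ($X = \sqrt{144 + 24} = \sqrt{168} = 2 \sqrt{42} \approx 12.961$)
$\left(4 + S{\left(-2 - 1 \right)}\right)^{2} J X = \left(4 + \left(-2 - 1\right)^{2}\right)^{2} \left(-112\right) 2 \sqrt{42} = \left(4 + \left(-3\right)^{2}\right)^{2} \left(-112\right) 2 \sqrt{42} = \left(4 + 9\right)^{2} \left(-112\right) 2 \sqrt{42} = 13^{2} \left(-112\right) 2 \sqrt{42} = 169 \left(-112\right) 2 \sqrt{42} = - 18928 \cdot 2 \sqrt{42} = - 37856 \sqrt{42}$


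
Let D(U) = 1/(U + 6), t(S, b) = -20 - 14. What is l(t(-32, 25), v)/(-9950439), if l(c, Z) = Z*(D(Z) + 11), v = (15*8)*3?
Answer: -80540/202325593 ≈ -0.00039807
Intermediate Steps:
t(S, b) = -34
D(U) = 1/(6 + U)
v = 360 (v = 120*3 = 360)
l(c, Z) = Z*(11 + 1/(6 + Z)) (l(c, Z) = Z*(1/(6 + Z) + 11) = Z*(11 + 1/(6 + Z)))
l(t(-32, 25), v)/(-9950439) = (360*(67 + 11*360)/(6 + 360))/(-9950439) = (360*(67 + 3960)/366)*(-1/9950439) = (360*(1/366)*4027)*(-1/9950439) = (241620/61)*(-1/9950439) = -80540/202325593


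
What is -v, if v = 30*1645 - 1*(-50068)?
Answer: -99418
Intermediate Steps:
v = 99418 (v = 49350 + 50068 = 99418)
-v = -1*99418 = -99418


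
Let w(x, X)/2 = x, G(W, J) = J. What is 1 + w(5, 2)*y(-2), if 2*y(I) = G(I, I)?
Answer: -9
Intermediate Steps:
y(I) = I/2
w(x, X) = 2*x
1 + w(5, 2)*y(-2) = 1 + (2*5)*((½)*(-2)) = 1 + 10*(-1) = 1 - 10 = -9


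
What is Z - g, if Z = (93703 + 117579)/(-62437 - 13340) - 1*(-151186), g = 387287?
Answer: -17891236759/75777 ≈ -2.3610e+5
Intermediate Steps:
Z = 11456210240/75777 (Z = 211282/(-75777) + 151186 = 211282*(-1/75777) + 151186 = -211282/75777 + 151186 = 11456210240/75777 ≈ 1.5118e+5)
Z - g = 11456210240/75777 - 1*387287 = 11456210240/75777 - 387287 = -17891236759/75777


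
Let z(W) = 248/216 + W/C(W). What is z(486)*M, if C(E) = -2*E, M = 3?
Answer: 35/18 ≈ 1.9444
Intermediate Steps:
z(W) = 35/54 (z(W) = 248/216 + W/((-2*W)) = 248*(1/216) + W*(-1/(2*W)) = 31/27 - 1/2 = 35/54)
z(486)*M = (35/54)*3 = 35/18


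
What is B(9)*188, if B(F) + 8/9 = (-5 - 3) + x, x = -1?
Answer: -16732/9 ≈ -1859.1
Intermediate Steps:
B(F) = -89/9 (B(F) = -8/9 + ((-5 - 3) - 1) = -8/9 + (-8 - 1) = -8/9 - 9 = -89/9)
B(9)*188 = -89/9*188 = -16732/9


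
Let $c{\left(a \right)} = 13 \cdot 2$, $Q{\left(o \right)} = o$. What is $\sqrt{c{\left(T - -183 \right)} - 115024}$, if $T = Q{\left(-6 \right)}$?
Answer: $i \sqrt{114998} \approx 339.11 i$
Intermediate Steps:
$T = -6$
$c{\left(a \right)} = 26$
$\sqrt{c{\left(T - -183 \right)} - 115024} = \sqrt{26 - 115024} = \sqrt{-114998} = i \sqrt{114998}$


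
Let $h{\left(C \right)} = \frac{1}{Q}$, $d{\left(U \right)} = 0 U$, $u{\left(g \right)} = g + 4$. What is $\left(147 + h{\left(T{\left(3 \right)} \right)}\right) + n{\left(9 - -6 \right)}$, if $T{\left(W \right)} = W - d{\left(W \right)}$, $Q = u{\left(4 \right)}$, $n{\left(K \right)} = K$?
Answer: $\frac{1297}{8} \approx 162.13$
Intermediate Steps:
$u{\left(g \right)} = 4 + g$
$Q = 8$ ($Q = 4 + 4 = 8$)
$d{\left(U \right)} = 0$
$T{\left(W \right)} = W$ ($T{\left(W \right)} = W - 0 = W + 0 = W$)
$h{\left(C \right)} = \frac{1}{8}$
$\left(147 + h{\left(T{\left(3 \right)} \right)}\right) + n{\left(9 - -6 \right)} = \left(147 + \frac{1}{8}\right) + \left(9 - -6\right) = \frac{1177}{8} + \left(9 + 6\right) = \frac{1177}{8} + 15 = \frac{1297}{8}$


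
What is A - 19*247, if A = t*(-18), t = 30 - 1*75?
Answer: -3883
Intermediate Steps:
t = -45 (t = 30 - 75 = -45)
A = 810 (A = -45*(-18) = 810)
A - 19*247 = 810 - 19*247 = 810 - 4693 = -3883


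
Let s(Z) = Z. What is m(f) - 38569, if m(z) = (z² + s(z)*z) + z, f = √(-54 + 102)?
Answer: -38473 + 4*√3 ≈ -38466.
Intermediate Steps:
f = 4*√3 (f = √48 = 4*√3 ≈ 6.9282)
m(z) = z + 2*z² (m(z) = (z² + z*z) + z = (z² + z²) + z = 2*z² + z = z + 2*z²)
m(f) - 38569 = (4*√3)*(1 + 2*(4*√3)) - 38569 = (4*√3)*(1 + 8*√3) - 38569 = 4*√3*(1 + 8*√3) - 38569 = -38569 + 4*√3*(1 + 8*√3)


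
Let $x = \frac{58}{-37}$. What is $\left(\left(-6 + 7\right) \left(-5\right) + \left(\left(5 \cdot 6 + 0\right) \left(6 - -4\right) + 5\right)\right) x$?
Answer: $- \frac{17400}{37} \approx -470.27$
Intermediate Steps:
$x = - \frac{58}{37}$ ($x = 58 \left(- \frac{1}{37}\right) = - \frac{58}{37} \approx -1.5676$)
$\left(\left(-6 + 7\right) \left(-5\right) + \left(\left(5 \cdot 6 + 0\right) \left(6 - -4\right) + 5\right)\right) x = \left(\left(-6 + 7\right) \left(-5\right) + \left(\left(5 \cdot 6 + 0\right) \left(6 - -4\right) + 5\right)\right) \left(- \frac{58}{37}\right) = \left(1 \left(-5\right) + \left(\left(30 + 0\right) \left(6 + 4\right) + 5\right)\right) \left(- \frac{58}{37}\right) = \left(-5 + \left(30 \cdot 10 + 5\right)\right) \left(- \frac{58}{37}\right) = \left(-5 + \left(300 + 5\right)\right) \left(- \frac{58}{37}\right) = \left(-5 + 305\right) \left(- \frac{58}{37}\right) = 300 \left(- \frac{58}{37}\right) = - \frac{17400}{37}$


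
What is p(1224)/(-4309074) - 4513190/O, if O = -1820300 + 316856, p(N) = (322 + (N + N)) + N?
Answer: 1620138744227/539870954238 ≈ 3.0010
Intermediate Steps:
p(N) = 322 + 3*N (p(N) = (322 + 2*N) + N = 322 + 3*N)
O = -1503444
p(1224)/(-4309074) - 4513190/O = (322 + 3*1224)/(-4309074) - 4513190/(-1503444) = (322 + 3672)*(-1/4309074) - 4513190*(-1/1503444) = 3994*(-1/4309074) + 2256595/751722 = -1997/2154537 + 2256595/751722 = 1620138744227/539870954238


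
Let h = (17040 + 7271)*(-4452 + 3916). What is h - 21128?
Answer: -13051824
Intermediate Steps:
h = -13030696 (h = 24311*(-536) = -13030696)
h - 21128 = -13030696 - 21128 = -13051824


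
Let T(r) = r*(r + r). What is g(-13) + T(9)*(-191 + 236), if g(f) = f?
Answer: 7277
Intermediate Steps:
T(r) = 2*r² (T(r) = r*(2*r) = 2*r²)
g(-13) + T(9)*(-191 + 236) = -13 + (2*9²)*(-191 + 236) = -13 + (2*81)*45 = -13 + 162*45 = -13 + 7290 = 7277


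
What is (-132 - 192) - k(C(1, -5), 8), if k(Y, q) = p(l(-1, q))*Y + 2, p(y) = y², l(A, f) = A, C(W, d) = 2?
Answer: -328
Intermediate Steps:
k(Y, q) = 2 + Y (k(Y, q) = (-1)²*Y + 2 = 1*Y + 2 = Y + 2 = 2 + Y)
(-132 - 192) - k(C(1, -5), 8) = (-132 - 192) - (2 + 2) = -324 - 1*4 = -324 - 4 = -328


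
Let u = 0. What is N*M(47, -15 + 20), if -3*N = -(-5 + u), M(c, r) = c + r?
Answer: -260/3 ≈ -86.667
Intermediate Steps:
N = -5/3 (N = -(-1)*(-5 + 0)/3 = -(-1)*(-5)/3 = -⅓*5 = -5/3 ≈ -1.6667)
N*M(47, -15 + 20) = -5*(47 + (-15 + 20))/3 = -5*(47 + 5)/3 = -5/3*52 = -260/3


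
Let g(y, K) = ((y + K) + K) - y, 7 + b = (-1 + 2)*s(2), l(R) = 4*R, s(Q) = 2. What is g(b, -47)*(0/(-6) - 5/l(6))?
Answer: 235/12 ≈ 19.583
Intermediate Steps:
b = -5 (b = -7 + (-1 + 2)*2 = -7 + 1*2 = -7 + 2 = -5)
g(y, K) = 2*K (g(y, K) = ((K + y) + K) - y = (y + 2*K) - y = 2*K)
g(b, -47)*(0/(-6) - 5/l(6)) = (2*(-47))*(0/(-6) - 5/(4*6)) = -94*(0*(-⅙) - 5/24) = -94*(0 - 5*1/24) = -94*(0 - 5/24) = -94*(-5/24) = 235/12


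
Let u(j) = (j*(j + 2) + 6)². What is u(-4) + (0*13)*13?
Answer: 196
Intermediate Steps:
u(j) = (6 + j*(2 + j))² (u(j) = (j*(2 + j) + 6)² = (6 + j*(2 + j))²)
u(-4) + (0*13)*13 = (6 + (-4)² + 2*(-4))² + (0*13)*13 = (6 + 16 - 8)² + 0*13 = 14² + 0 = 196 + 0 = 196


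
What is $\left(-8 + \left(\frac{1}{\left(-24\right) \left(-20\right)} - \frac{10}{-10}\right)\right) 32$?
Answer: $- \frac{3359}{15} \approx -223.93$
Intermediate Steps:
$\left(-8 + \left(\frac{1}{\left(-24\right) \left(-20\right)} - \frac{10}{-10}\right)\right) 32 = \left(-8 - - \frac{481}{480}\right) 32 = \left(-8 + \left(\frac{1}{480} + 1\right)\right) 32 = \left(-8 + \frac{481}{480}\right) 32 = \left(- \frac{3359}{480}\right) 32 = - \frac{3359}{15}$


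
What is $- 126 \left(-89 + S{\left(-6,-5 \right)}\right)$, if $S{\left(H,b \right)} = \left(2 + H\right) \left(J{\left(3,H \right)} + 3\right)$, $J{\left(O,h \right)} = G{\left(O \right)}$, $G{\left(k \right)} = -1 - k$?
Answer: $10710$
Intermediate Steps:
$J{\left(O,h \right)} = -1 - O$
$S{\left(H,b \right)} = -2 - H$ ($S{\left(H,b \right)} = \left(2 + H\right) \left(\left(-1 - 3\right) + 3\right) = \left(2 + H\right) \left(-4 + 3\right) = \left(2 + H\right) \left(-1\right) = -2 - H$)
$- 126 \left(-89 + S{\left(-6,-5 \right)}\right) = - 126 \left(-89 - -4\right) = - 126 \left(-89 + \left(-2 + 6\right)\right) = - 126 \left(-89 + 4\right) = \left(-126\right) \left(-85\right) = 10710$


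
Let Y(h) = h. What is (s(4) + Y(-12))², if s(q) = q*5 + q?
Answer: 144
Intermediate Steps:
s(q) = 6*q (s(q) = 5*q + q = 6*q)
(s(4) + Y(-12))² = (6*4 - 12)² = (24 - 12)² = 12² = 144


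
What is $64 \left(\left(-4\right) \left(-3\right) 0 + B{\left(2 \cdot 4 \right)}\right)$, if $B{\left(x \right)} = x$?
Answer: $512$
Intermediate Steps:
$64 \left(\left(-4\right) \left(-3\right) 0 + B{\left(2 \cdot 4 \right)}\right) = 64 \left(\left(-4\right) \left(-3\right) 0 + 2 \cdot 4\right) = 64 \left(12 \cdot 0 + 8\right) = 64 \left(0 + 8\right) = 64 \cdot 8 = 512$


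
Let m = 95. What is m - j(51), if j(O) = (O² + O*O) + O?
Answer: -5158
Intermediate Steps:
j(O) = O + 2*O² (j(O) = (O² + O²) + O = 2*O² + O = O + 2*O²)
m - j(51) = 95 - 51*(1 + 2*51) = 95 - 51*(1 + 102) = 95 - 51*103 = 95 - 1*5253 = 95 - 5253 = -5158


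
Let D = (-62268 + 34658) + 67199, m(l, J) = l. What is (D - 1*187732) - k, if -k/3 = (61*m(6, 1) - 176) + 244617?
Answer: 586278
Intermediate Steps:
D = 39589 (D = -27610 + 67199 = 39589)
k = -734421 (k = -3*((61*6 - 176) + 244617) = -3*((366 - 176) + 244617) = -3*(190 + 244617) = -3*244807 = -734421)
(D - 1*187732) - k = (39589 - 1*187732) - 1*(-734421) = (39589 - 187732) + 734421 = -148143 + 734421 = 586278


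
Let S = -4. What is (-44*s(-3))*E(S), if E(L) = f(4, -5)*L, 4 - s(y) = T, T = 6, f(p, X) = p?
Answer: -1408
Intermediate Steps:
s(y) = -2 (s(y) = 4 - 1*6 = 4 - 6 = -2)
E(L) = 4*L
(-44*s(-3))*E(S) = (-44*(-2))*(4*(-4)) = 88*(-16) = -1408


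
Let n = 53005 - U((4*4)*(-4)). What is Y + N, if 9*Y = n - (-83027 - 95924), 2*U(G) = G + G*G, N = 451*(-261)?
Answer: -829459/9 ≈ -92162.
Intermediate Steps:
N = -117711
U(G) = G/2 + G²/2 (U(G) = (G + G*G)/2 = (G + G²)/2 = G/2 + G²/2)
n = 50989 (n = 53005 - (4*4)*(-4)*(1 + (4*4)*(-4))/2 = 53005 - 16*(-4)*(1 + 16*(-4))/2 = 53005 - (-64)*(1 - 64)/2 = 53005 - (-64)*(-63)/2 = 53005 - 1*2016 = 53005 - 2016 = 50989)
Y = 229940/9 (Y = (50989 - (-83027 - 95924))/9 = (50989 - 1*(-178951))/9 = (50989 + 178951)/9 = (⅑)*229940 = 229940/9 ≈ 25549.)
Y + N = 229940/9 - 117711 = -829459/9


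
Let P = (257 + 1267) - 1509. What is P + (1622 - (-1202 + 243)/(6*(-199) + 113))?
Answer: 1768638/1081 ≈ 1636.1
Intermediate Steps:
P = 15 (P = 1524 - 1509 = 15)
P + (1622 - (-1202 + 243)/(6*(-199) + 113)) = 15 + (1622 - (-1202 + 243)/(6*(-199) + 113)) = 15 + (1622 - (-959)/(-1194 + 113)) = 15 + (1622 - (-959)/(-1081)) = 15 + (1622 - (-959)*(-1)/1081) = 15 + (1622 - 1*959/1081) = 15 + (1622 - 959/1081) = 15 + 1752423/1081 = 1768638/1081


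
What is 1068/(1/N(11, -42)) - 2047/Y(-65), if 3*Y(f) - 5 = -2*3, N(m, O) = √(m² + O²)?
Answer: 6141 + 1068*√1885 ≈ 52510.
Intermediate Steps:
N(m, O) = √(O² + m²)
Y(f) = -⅓ (Y(f) = 5/3 + (-2*3)/3 = 5/3 + (⅓)*(-6) = 5/3 - 2 = -⅓)
1068/(1/N(11, -42)) - 2047/Y(-65) = 1068/(1/(√((-42)² + 11²))) - 2047/(-⅓) = 1068/(1/(√(1764 + 121))) - 2047*(-3) = 1068/(1/(√1885)) + 6141 = 1068/((√1885/1885)) + 6141 = 1068*√1885 + 6141 = 6141 + 1068*√1885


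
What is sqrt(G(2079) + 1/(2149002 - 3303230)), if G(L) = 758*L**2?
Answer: 13*sqrt(6456760825282618099)/577114 ≈ 57239.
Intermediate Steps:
sqrt(G(2079) + 1/(2149002 - 3303230)) = sqrt(758*2079**2 + 1/(2149002 - 3303230)) = sqrt(758*4322241 + 1/(-1154228)) = sqrt(3276258678 - 1/1154228) = sqrt(3781549501390583/1154228) = 13*sqrt(6456760825282618099)/577114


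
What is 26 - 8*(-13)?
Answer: 130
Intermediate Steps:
26 - 8*(-13) = 26 + 104 = 130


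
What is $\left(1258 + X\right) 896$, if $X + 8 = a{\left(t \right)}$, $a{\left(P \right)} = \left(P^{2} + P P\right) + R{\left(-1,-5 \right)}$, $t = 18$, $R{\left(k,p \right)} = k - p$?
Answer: $1704192$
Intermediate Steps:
$a{\left(P \right)} = 4 + 2 P^{2}$ ($a{\left(P \right)} = \left(P^{2} + P P\right) - -4 = \left(P^{2} + P^{2}\right) + \left(-1 + 5\right) = 2 P^{2} + 4 = 4 + 2 P^{2}$)
$X = 644$ ($X = -8 + \left(4 + 2 \cdot 18^{2}\right) = -8 + \left(4 + 2 \cdot 324\right) = -8 + \left(4 + 648\right) = -8 + 652 = 644$)
$\left(1258 + X\right) 896 = \left(1258 + 644\right) 896 = 1902 \cdot 896 = 1704192$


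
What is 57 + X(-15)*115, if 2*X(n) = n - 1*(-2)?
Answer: -1381/2 ≈ -690.50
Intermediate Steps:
X(n) = 1 + n/2 (X(n) = (n - 1*(-2))/2 = (n + 2)/2 = (2 + n)/2 = 1 + n/2)
57 + X(-15)*115 = 57 + (1 + (½)*(-15))*115 = 57 + (1 - 15/2)*115 = 57 - 13/2*115 = 57 - 1495/2 = -1381/2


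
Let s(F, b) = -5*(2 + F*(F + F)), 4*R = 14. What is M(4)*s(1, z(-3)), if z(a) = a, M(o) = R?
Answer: -70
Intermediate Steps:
R = 7/2 (R = (1/4)*14 = 7/2 ≈ 3.5000)
M(o) = 7/2
s(F, b) = -10 - 10*F**2 (s(F, b) = -5*(2 + F*(2*F)) = -5*(2 + 2*F**2) = -10 - 10*F**2)
M(4)*s(1, z(-3)) = 7*(-10 - 10*1**2)/2 = 7*(-10 - 10*1)/2 = 7*(-10 - 10)/2 = (7/2)*(-20) = -70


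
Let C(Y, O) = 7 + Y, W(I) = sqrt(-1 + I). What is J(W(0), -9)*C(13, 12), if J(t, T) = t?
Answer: 20*I ≈ 20.0*I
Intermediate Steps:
J(W(0), -9)*C(13, 12) = sqrt(-1 + 0)*(7 + 13) = sqrt(-1)*20 = I*20 = 20*I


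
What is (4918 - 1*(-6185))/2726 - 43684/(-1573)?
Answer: 136547603/4287998 ≈ 31.844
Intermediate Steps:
(4918 - 1*(-6185))/2726 - 43684/(-1573) = (4918 + 6185)*(1/2726) - 43684*(-1/1573) = 11103*(1/2726) + 43684/1573 = 11103/2726 + 43684/1573 = 136547603/4287998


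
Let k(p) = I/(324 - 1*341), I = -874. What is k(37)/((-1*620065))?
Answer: -46/554795 ≈ -8.2914e-5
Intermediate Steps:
k(p) = 874/17 (k(p) = -874/(324 - 1*341) = -874/(324 - 341) = -874/(-17) = -874*(-1/17) = 874/17)
k(37)/((-1*620065)) = 874/(17*((-1*620065))) = (874/17)/(-620065) = (874/17)*(-1/620065) = -46/554795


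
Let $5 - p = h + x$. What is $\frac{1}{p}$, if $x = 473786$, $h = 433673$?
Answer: $- \frac{1}{907454} \approx -1.102 \cdot 10^{-6}$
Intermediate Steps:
$p = -907454$ ($p = 5 - \left(433673 + 473786\right) = 5 - 907459 = -907454$)
$\frac{1}{p} = \frac{1}{-907454} = - \frac{1}{907454}$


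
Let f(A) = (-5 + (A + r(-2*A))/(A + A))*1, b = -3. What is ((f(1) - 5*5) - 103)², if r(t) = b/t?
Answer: 277729/16 ≈ 17358.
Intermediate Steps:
r(t) = -3/t
f(A) = -5 + (A + 3/(2*A))/(2*A) (f(A) = (-5 + (A - 3*(-1/(2*A)))/(A + A))*1 = (-5 + (A - (-3)/(2*A))/((2*A)))*1 = (-5 + (A + 3/(2*A))*(1/(2*A)))*1 = (-5 + (A + 3/(2*A))/(2*A))*1 = -5 + (A + 3/(2*A))/(2*A))
((f(1) - 5*5) - 103)² = (((-9/2 + (¾)/1²) - 5*5) - 103)² = (((-9/2 + (¾)*1) - 25) - 103)² = (((-9/2 + ¾) - 25) - 103)² = ((-15/4 - 25) - 103)² = (-115/4 - 103)² = (-527/4)² = 277729/16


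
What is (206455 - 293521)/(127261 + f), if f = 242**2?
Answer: -87066/185825 ≈ -0.46854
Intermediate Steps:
f = 58564
(206455 - 293521)/(127261 + f) = (206455 - 293521)/(127261 + 58564) = -87066/185825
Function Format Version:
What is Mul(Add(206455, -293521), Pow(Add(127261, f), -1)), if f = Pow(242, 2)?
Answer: Rational(-87066, 185825) ≈ -0.46854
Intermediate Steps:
f = 58564
Mul(Add(206455, -293521), Pow(Add(127261, f), -1)) = Mul(Add(206455, -293521), Pow(Add(127261, 58564), -1)) = Mul(-87066, Pow(185825, -1)) = Mul(-87066, Rational(1, 185825)) = Rational(-87066, 185825)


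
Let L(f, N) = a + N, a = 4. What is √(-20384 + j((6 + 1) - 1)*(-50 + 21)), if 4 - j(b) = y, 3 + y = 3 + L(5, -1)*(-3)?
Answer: I*√20761 ≈ 144.09*I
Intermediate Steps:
L(f, N) = 4 + N
y = -9 (y = -3 + (3 + (4 - 1)*(-3)) = -3 + (3 + 3*(-3)) = -3 + (3 - 9) = -3 - 6 = -9)
j(b) = 13 (j(b) = 4 - 1*(-9) = 4 + 9 = 13)
√(-20384 + j((6 + 1) - 1)*(-50 + 21)) = √(-20384 + 13*(-50 + 21)) = √(-20384 + 13*(-29)) = √(-20384 - 377) = √(-20761) = I*√20761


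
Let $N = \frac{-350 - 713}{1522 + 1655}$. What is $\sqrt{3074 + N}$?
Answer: $\frac{\sqrt{3447057355}}{1059} \approx 55.441$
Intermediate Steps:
$N = - \frac{1063}{3177} \approx -0.33459$
$\sqrt{3074 + N} = \sqrt{3074 - \frac{1063}{3177}} = \sqrt{\frac{9765035}{3177}} = \frac{\sqrt{3447057355}}{1059}$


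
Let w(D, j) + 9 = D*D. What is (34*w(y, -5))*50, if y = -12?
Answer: 229500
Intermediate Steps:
w(D, j) = -9 + D² (w(D, j) = -9 + D*D = -9 + D²)
(34*w(y, -5))*50 = (34*(-9 + (-12)²))*50 = (34*(-9 + 144))*50 = (34*135)*50 = 4590*50 = 229500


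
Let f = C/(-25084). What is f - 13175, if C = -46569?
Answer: -330435131/25084 ≈ -13173.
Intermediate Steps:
f = 46569/25084 (f = -46569/(-25084) = -46569*(-1/25084) = 46569/25084 ≈ 1.8565)
f - 13175 = 46569/25084 - 13175 = -330435131/25084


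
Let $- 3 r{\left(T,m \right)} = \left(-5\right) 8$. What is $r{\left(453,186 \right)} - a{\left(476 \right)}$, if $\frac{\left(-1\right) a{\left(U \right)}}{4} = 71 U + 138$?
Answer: $\frac{407248}{3} \approx 1.3575 \cdot 10^{5}$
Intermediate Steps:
$a{\left(U \right)} = -552 - 284 U$ ($a{\left(U \right)} = - 4 \left(71 U + 138\right) = - 4 \left(138 + 71 U\right) = -552 - 284 U$)
$r{\left(T,m \right)} = \frac{40}{3}$ ($r{\left(T,m \right)} = - \frac{\left(-5\right) 8}{3} = \left(- \frac{1}{3}\right) \left(-40\right) = \frac{40}{3}$)
$r{\left(453,186 \right)} - a{\left(476 \right)} = \frac{40}{3} - \left(-552 - 135184\right) = \frac{40}{3} - -135736 = \frac{40}{3} + 135736 = \frac{407248}{3}$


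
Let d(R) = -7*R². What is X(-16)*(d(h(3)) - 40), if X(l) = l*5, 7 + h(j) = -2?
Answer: 48560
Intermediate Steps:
h(j) = -9 (h(j) = -7 - 2 = -9)
X(l) = 5*l
X(-16)*(d(h(3)) - 40) = (5*(-16))*(-7*(-9)² - 40) = -80*(-7*81 - 40) = -80*(-567 - 40) = -80*(-607) = 48560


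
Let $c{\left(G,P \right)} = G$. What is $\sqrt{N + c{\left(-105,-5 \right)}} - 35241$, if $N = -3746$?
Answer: $-35241 + i \sqrt{3851} \approx -35241.0 + 62.056 i$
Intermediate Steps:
$\sqrt{N + c{\left(-105,-5 \right)}} - 35241 = \sqrt{-3746 - 105} - 35241 = \sqrt{-3851} - 35241 = i \sqrt{3851} - 35241 = -35241 + i \sqrt{3851}$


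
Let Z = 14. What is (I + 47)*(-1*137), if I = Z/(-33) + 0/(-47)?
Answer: -210569/33 ≈ -6380.9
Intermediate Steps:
I = -14/33 (I = 14/(-33) + 0/(-47) = 14*(-1/33) + 0*(-1/47) = -14/33 + 0 = -14/33 ≈ -0.42424)
(I + 47)*(-1*137) = (-14/33 + 47)*(-1*137) = (1537/33)*(-137) = -210569/33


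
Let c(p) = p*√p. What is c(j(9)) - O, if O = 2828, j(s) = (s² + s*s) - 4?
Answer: -2828 + 158*√158 ≈ -841.97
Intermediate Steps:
j(s) = -4 + 2*s² (j(s) = (s² + s²) - 4 = 2*s² - 4 = -4 + 2*s²)
c(p) = p^(3/2)
c(j(9)) - O = (-4 + 2*9²)^(3/2) - 1*2828 = (-4 + 2*81)^(3/2) - 2828 = (-4 + 162)^(3/2) - 2828 = 158^(3/2) - 2828 = 158*√158 - 2828 = -2828 + 158*√158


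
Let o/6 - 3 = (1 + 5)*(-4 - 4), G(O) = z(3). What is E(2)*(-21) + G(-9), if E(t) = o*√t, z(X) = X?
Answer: 3 + 5670*√2 ≈ 8021.6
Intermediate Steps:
G(O) = 3
o = -270 (o = 18 + 6*((1 + 5)*(-4 - 4)) = 18 + 6*(6*(-8)) = 18 + 6*(-48) = 18 - 288 = -270)
E(t) = -270*√t
E(2)*(-21) + G(-9) = -270*√2*(-21) + 3 = 5670*√2 + 3 = 3 + 5670*√2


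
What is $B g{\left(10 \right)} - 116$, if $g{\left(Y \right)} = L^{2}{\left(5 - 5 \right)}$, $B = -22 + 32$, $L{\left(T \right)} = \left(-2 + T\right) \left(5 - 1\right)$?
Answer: $524$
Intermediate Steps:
$L{\left(T \right)} = -8 + 4 T$ ($L{\left(T \right)} = \left(-2 + T\right) 4 = -8 + 4 T$)
$B = 10$
$g{\left(Y \right)} = 64$ ($g{\left(Y \right)} = \left(-8 + 4 \left(5 - 5\right)\right)^{2} = \left(-8 + 4 \cdot 0\right)^{2} = \left(-8 + 0\right)^{2} = \left(-8\right)^{2} = 64$)
$B g{\left(10 \right)} - 116 = 10 \cdot 64 - 116 = 640 - 116 = 524$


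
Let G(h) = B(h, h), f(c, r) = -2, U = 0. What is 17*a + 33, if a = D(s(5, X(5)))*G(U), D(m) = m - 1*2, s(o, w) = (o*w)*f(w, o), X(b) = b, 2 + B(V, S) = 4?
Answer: -1735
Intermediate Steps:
B(V, S) = 2 (B(V, S) = -2 + 4 = 2)
G(h) = 2
s(o, w) = -2*o*w (s(o, w) = (o*w)*(-2) = -2*o*w)
D(m) = -2 + m (D(m) = m - 2 = -2 + m)
a = -104 (a = (-2 - 2*5*5)*2 = (-2 - 50)*2 = -52*2 = -104)
17*a + 33 = 17*(-104) + 33 = -1768 + 33 = -1735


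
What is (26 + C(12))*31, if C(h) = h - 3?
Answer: 1085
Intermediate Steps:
C(h) = -3 + h
(26 + C(12))*31 = (26 + (-3 + 12))*31 = (26 + 9)*31 = 35*31 = 1085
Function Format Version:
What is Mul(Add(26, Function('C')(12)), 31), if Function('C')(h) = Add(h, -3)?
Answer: 1085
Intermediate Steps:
Function('C')(h) = Add(-3, h)
Mul(Add(26, Function('C')(12)), 31) = Mul(Add(26, Add(-3, 12)), 31) = Mul(Add(26, 9), 31) = Mul(35, 31) = 1085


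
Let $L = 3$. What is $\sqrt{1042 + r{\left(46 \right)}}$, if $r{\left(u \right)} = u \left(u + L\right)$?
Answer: $4 \sqrt{206} \approx 57.411$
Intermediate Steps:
$r{\left(u \right)} = u \left(3 + u\right)$ ($r{\left(u \right)} = u \left(u + 3\right) = u \left(3 + u\right)$)
$\sqrt{1042 + r{\left(46 \right)}} = \sqrt{1042 + 46 \left(3 + 46\right)} = \sqrt{1042 + 46 \cdot 49} = \sqrt{1042 + 2254} = \sqrt{3296} = 4 \sqrt{206}$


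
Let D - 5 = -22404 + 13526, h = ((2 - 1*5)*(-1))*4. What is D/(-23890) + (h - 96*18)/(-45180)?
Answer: 7364623/17989170 ≈ 0.40939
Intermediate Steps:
h = 12 (h = ((2 - 5)*(-1))*4 = -3*(-1)*4 = 3*4 = 12)
D = -8873 (D = 5 + (-22404 + 13526) = 5 - 8878 = -8873)
D/(-23890) + (h - 96*18)/(-45180) = -8873/(-23890) + (12 - 96*18)/(-45180) = -8873*(-1/23890) + (12 - 1728)*(-1/45180) = 8873/23890 - 1716*(-1/45180) = 8873/23890 + 143/3765 = 7364623/17989170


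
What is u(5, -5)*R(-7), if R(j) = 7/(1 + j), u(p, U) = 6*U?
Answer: 35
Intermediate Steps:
u(5, -5)*R(-7) = (6*(-5))*(7/(1 - 7)) = -210/(-6) = -210*(-1)/6 = -30*(-7/6) = 35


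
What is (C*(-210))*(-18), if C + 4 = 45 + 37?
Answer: 294840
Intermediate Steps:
C = 78 (C = -4 + (45 + 37) = -4 + 82 = 78)
(C*(-210))*(-18) = (78*(-210))*(-18) = -16380*(-18) = 294840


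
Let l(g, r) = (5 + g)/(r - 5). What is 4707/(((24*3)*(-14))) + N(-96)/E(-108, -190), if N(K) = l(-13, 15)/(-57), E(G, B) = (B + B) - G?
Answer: -2533963/542640 ≈ -4.6697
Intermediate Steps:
E(G, B) = -G + 2*B (E(G, B) = 2*B - G = -G + 2*B)
l(g, r) = (5 + g)/(-5 + r)
N(K) = 4/285 (N(K) = ((5 - 13)/(-5 + 15))/(-57) = (-8/10)*(-1/57) = ((⅒)*(-8))*(-1/57) = -⅘*(-1/57) = 4/285)
4707/(((24*3)*(-14))) + N(-96)/E(-108, -190) = 4707/(((24*3)*(-14))) + 4/(285*(-1*(-108) + 2*(-190))) = 4707/((72*(-14))) + 4/(285*(108 - 380)) = 4707/(-1008) + (4/285)/(-272) = 4707*(-1/1008) + (4/285)*(-1/272) = -523/112 - 1/19380 = -2533963/542640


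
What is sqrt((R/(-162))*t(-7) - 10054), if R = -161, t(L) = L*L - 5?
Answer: 4*I*sqrt(50677)/9 ≈ 100.05*I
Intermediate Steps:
t(L) = -5 + L**2 (t(L) = L**2 - 5 = -5 + L**2)
sqrt((R/(-162))*t(-7) - 10054) = sqrt((-161/(-162))*(-5 + (-7)**2) - 10054) = sqrt((-161*(-1/162))*(-5 + 49) - 10054) = sqrt((161/162)*44 - 10054) = sqrt(3542/81 - 10054) = sqrt(-810832/81) = 4*I*sqrt(50677)/9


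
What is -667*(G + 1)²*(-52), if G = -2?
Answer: 34684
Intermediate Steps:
-667*(G + 1)²*(-52) = -667*(-2 + 1)²*(-52) = -667*(-1)²*(-52) = -667*(-52) = 34684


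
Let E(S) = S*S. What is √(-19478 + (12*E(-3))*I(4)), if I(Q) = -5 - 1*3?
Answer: I*√20342 ≈ 142.63*I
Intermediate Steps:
I(Q) = -8 (I(Q) = -5 - 3 = -8)
E(S) = S²
√(-19478 + (12*E(-3))*I(4)) = √(-19478 + (12*(-3)²)*(-8)) = √(-19478 + (12*9)*(-8)) = √(-19478 + 108*(-8)) = √(-19478 - 864) = √(-20342) = I*√20342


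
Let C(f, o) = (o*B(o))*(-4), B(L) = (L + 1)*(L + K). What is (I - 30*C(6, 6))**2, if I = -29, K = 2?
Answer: 1623364681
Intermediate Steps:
B(L) = (1 + L)*(2 + L) (B(L) = (L + 1)*(L + 2) = (1 + L)*(2 + L))
C(f, o) = -4*o*(2 + o**2 + 3*o) (C(f, o) = (o*(2 + o**2 + 3*o))*(-4) = -4*o*(2 + o**2 + 3*o))
(I - 30*C(6, 6))**2 = (-29 - (-120)*6*(2 + 6**2 + 3*6))**2 = (-29 - (-120)*6*(2 + 36 + 18))**2 = (-29 - (-120)*6*56)**2 = (-29 - 30*(-1344))**2 = (-29 + 40320)**2 = 40291**2 = 1623364681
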